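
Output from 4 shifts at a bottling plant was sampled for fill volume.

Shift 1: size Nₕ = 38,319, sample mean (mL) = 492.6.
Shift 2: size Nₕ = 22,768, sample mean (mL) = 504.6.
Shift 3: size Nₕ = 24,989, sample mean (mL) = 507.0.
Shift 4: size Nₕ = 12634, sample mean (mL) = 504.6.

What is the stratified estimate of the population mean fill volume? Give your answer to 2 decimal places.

500.55

N = 98710; weights Wₕ = Nₕ/N = (0.3882, 0.2307, 0.2532, 0.1280).
x̄_st = Σ Wₕ·x̄ₕ = 0.3882·492.6 + 0.2307·504.6 + 0.2532·507.0 + 0.1280·504.6 ≈ 500.5492...
→ 500.55.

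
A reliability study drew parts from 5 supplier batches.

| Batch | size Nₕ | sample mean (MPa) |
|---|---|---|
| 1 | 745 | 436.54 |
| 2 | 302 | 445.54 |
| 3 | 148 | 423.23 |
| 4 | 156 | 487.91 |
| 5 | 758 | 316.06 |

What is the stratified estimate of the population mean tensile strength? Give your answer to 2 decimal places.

397.39

N = 2109; weights Wₕ = Nₕ/N = (0.3532, 0.1432, 0.0702, 0.0740, 0.3594).
x̄_st = Σ Wₕ·x̄ₕ = 0.3532·436.54 + 0.1432·445.54 + 0.0702·423.23 + 0.0740·487.91 + 0.3594·316.06 ≈ 397.3925...
→ 397.39.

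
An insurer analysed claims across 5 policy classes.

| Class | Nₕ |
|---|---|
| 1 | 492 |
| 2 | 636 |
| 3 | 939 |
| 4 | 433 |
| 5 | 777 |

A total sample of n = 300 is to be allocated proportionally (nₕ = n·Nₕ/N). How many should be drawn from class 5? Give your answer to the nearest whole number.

71

N = 492 + 636 + 939 + 433 + 777 = 3277.
n_5 = 300·777/3277 = 71.132... → 71.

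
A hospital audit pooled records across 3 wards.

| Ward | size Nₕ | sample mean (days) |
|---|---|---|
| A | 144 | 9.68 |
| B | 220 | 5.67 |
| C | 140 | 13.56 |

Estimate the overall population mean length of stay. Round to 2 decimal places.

N = 504; weights Wₕ = Nₕ/N = (0.2857, 0.4365, 0.2778).
x̄_st = Σ Wₕ·x̄ₕ = 0.2857·9.68 + 0.4365·5.67 + 0.2778·13.56 ≈ 9.0074...
→ 9.01.

9.01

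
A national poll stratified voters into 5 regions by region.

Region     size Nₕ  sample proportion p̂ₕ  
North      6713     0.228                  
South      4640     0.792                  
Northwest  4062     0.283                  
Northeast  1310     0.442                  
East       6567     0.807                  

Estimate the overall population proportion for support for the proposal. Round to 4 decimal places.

0.5252

Wₕ = Nₕ/N with N = 23292: 0.2882, 0.1992, 0.1744, 0.0562, 0.2819.
p̂_st = 0.2882·0.228 + 0.1992·0.792 + 0.1744·0.283 + 0.0562·0.442 + 0.2819·0.807 ≈ 0.525227... → 0.5252.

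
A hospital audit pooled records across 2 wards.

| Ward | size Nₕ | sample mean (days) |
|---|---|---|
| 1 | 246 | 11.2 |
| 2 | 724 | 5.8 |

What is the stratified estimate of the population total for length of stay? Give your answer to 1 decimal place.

6954.4

1: 246·11.2 = 2755.2
2: 724·5.8 = 4199.2
τ̂ = Σ Nₕx̄ₕ = 6954.4.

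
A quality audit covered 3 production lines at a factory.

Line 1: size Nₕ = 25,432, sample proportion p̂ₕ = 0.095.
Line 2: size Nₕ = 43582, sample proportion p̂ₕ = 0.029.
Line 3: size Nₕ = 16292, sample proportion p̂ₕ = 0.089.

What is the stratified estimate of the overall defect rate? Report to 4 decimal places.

0.0601

Wₕ = Nₕ/N with N = 85306: 0.2981, 0.5109, 0.1910.
p̂_st = 0.2981·0.095 + 0.5109·0.029 + 0.1910·0.089 ≈ 0.060135... → 0.0601.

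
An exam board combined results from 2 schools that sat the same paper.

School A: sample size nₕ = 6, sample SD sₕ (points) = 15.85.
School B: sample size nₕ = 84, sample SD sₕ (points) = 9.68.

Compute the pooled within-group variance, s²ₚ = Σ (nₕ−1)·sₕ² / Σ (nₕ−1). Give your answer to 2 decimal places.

Degrees of freedom: 5 + 83 = 88.
Σ(nₕ−1)sₕ² = 5·251.2225 + 83·93.7024 = 9033.4117.
s²ₚ = 9033.4117 / 88 = 102.6524... → 102.65.

102.65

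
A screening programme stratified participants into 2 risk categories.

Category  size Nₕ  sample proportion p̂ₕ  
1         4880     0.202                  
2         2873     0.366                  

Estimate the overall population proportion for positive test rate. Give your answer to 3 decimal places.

N = 4880 + 2873 = 7753.
Overall proportion = Σ (Nₕ/N)·p̂ₕ.
Σ Nₕp̂ₕ = 985.76 + 1051.518 = 2037.278.
2037.278 / 7753 = 0.26277... → 0.263.

0.263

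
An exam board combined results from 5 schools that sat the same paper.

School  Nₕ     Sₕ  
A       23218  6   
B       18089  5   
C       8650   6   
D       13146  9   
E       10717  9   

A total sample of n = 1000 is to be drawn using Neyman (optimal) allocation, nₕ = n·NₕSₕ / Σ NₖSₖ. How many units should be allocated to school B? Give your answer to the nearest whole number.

Σ NₕSₕ = 23218·6 + 18089·5 + 8650·6 + 13146·9 + 10717·9 = 496420.
Share for B: 90445/496420 = 0.18219.
n_B = 1000 × 0.18219 = 182.195... → 182.

182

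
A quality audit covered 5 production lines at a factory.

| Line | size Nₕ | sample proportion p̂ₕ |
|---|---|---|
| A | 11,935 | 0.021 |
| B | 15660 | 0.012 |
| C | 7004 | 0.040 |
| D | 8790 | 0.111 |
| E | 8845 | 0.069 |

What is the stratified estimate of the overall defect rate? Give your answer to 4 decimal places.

N = 11935 + 15660 + 7004 + 8790 + 8845 = 52234.
Overall proportion = Σ (Nₕ/N)·p̂ₕ.
Σ Nₕp̂ₕ = 250.635 + 187.92 + 280.16 + 975.69 + 610.305 = 2304.71.
2304.71 / 52234 = 0.044123... → 0.0441.

0.0441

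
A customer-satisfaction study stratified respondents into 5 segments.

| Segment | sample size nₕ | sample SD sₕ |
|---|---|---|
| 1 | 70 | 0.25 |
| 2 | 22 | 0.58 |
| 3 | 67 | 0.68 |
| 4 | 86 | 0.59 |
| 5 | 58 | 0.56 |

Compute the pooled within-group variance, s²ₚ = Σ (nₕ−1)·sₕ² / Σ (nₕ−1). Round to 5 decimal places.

0.29986

Degrees of freedom: 69 + 21 + 66 + 85 + 57 = 298.
Σ(nₕ−1)sₕ² = 69·0.0625 + 21·0.3364 + 66·0.4624 + 85·0.3481 + 57·0.3136 = 89.359.
s²ₚ = 89.359 / 298 = 0.2998624... → 0.29986.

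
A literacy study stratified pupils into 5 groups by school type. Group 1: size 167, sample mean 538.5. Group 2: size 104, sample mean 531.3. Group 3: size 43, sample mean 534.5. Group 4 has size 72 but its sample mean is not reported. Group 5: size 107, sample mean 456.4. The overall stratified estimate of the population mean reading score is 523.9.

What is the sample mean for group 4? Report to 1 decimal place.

N = 167 + 104 + 43 + 72 + 107 = 493.
Overall total = μ·N = 523.9·493 = 258282.7.
Subtract the known strata: 167·538.5 + 104·531.3 + 43·534.5 + 107·456.4 = 217003.
Remaining total for group 4: 258282.7 − 217003 = 41279.7.
Divide by its size: 41279.7 / 72 = 573.329... → 573.3.

573.3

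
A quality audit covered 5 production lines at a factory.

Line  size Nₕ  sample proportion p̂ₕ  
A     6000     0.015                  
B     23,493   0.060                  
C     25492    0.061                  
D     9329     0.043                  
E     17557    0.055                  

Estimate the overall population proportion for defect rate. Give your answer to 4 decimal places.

0.0540

Wₕ = Nₕ/N with N = 81871: 0.0733, 0.2870, 0.3114, 0.1139, 0.2144.
p̂_st = 0.0733·0.015 + 0.2870·0.060 + 0.3114·0.061 + 0.1139·0.043 + 0.2144·0.055 ≈ 0.054004... → 0.0540.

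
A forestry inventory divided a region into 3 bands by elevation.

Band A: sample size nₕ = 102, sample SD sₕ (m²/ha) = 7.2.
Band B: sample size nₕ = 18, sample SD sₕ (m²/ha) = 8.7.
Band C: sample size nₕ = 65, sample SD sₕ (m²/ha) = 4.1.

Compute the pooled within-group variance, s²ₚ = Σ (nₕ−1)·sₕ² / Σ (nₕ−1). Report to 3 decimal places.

41.750

A: (102−1)·7.2² = 101·51.84 = 5235.84
B: (18−1)·8.7² = 17·75.69 = 1286.73
C: (65−1)·4.1² = 64·16.81 = 1075.84
Numerator = 7598.41; denominator = Σ(nₕ−1) = 182.
s²ₚ = 7598.41/182 = 41.74951... → 41.750.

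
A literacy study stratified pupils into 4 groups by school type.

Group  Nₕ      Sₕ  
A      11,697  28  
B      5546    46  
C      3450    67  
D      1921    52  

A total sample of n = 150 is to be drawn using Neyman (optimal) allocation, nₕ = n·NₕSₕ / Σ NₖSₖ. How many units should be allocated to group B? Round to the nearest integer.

42

A: NₕSₕ = 11697·28 = 327516
B: NₕSₕ = 5546·46 = 255116
C: NₕSₕ = 3450·67 = 231150
D: NₕSₕ = 1921·52 = 99892
Σ NₕSₕ = 913674.
n_B = 150·255116/913674 = 41.883... → 42.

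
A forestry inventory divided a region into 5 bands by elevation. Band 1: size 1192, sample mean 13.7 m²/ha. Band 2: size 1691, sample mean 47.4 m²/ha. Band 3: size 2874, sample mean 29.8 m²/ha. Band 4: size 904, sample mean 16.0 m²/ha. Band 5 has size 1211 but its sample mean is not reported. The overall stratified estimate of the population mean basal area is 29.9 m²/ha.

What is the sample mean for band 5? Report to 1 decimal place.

32.0

Σ Nₕx̄ₕ = N·μ, so 1211·x̄_5 = 7872·29.9 − (1192·13.7 + 1691·47.4 + 2874·29.8 + 904·16.0).
= 235372.8 − 196593 = 38779.8.
x̄_5 = 38779.8 / 1211 = 32.023... → 32.0.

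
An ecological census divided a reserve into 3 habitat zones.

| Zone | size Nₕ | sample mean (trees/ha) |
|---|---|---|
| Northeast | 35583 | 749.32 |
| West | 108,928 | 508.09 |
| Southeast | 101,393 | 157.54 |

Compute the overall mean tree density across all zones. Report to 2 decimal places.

398.46

x̄_st = (Σ Nₕx̄ₕ) / (Σ Nₕ) = (35583·749.32 + 108928·508.09 + 101393·157.54) / 245904
= 97981734.3 / 245904 = 398.4552... → 398.46.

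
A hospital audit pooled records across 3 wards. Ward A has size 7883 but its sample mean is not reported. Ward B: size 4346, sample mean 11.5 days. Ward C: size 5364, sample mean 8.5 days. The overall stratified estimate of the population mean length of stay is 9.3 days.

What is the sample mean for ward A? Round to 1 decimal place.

N = 7883 + 4346 + 5364 = 17593.
Overall total = μ·N = 9.3·17593 = 163614.9.
Subtract the known strata: 4346·11.5 + 5364·8.5 = 95573.
Remaining total for ward A: 163614.9 − 95573 = 68041.9.
Divide by its size: 68041.9 / 7883 = 8.631... → 8.6.

8.6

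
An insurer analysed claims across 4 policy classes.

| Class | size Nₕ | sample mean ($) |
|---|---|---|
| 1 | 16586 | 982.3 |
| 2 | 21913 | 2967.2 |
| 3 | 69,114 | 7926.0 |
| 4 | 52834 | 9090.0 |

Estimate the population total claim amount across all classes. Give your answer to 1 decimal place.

1109371305.4

1: 16586·982.3 = 16292427.8
2: 21913·2967.2 = 65020253.6
3: 69114·7926.0 = 547797564
4: 52834·9090.0 = 480261060
τ̂ = Σ Nₕx̄ₕ = 1109371305.4.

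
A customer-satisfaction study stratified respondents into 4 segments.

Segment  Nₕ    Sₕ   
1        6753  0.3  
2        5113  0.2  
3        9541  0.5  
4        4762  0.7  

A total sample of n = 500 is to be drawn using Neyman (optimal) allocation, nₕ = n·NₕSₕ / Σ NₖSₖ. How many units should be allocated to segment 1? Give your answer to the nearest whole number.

1: NₕSₕ = 6753·0.3 = 2025.9
2: NₕSₕ = 5113·0.2 = 1022.6
3: NₕSₕ = 9541·0.5 = 4770.5
4: NₕSₕ = 4762·0.7 = 3333.4
Σ NₕSₕ = 11152.4.
n_1 = 500·2025.9/11152.4 = 90.828... → 91.

91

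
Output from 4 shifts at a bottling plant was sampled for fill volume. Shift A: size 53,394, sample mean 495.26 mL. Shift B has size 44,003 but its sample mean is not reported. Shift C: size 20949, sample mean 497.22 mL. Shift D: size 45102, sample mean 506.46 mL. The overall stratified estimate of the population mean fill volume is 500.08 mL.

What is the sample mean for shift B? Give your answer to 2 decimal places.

500.75

Σ Nₕx̄ₕ = N·μ, so 44003·x̄_B = 163448·500.08 − (53394·495.26 + 20949·497.22 + 45102·506.46).
= 81737075.84 − 59702533.14 = 22034542.7.
x̄_B = 22034542.7 / 44003 = 500.7509... → 500.75.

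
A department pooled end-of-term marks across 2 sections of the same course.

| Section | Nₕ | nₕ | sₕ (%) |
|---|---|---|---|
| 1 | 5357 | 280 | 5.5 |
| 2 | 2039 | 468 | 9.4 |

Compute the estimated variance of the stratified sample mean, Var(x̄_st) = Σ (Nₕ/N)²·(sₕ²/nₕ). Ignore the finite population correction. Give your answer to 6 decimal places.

0.071028

N = 7396. Term for each stratum: Wₕ²sₕ²/nₕ.
Var(x̄_st) = 0.056678303 + 0.014349954 = 0.071028256 → 0.071028.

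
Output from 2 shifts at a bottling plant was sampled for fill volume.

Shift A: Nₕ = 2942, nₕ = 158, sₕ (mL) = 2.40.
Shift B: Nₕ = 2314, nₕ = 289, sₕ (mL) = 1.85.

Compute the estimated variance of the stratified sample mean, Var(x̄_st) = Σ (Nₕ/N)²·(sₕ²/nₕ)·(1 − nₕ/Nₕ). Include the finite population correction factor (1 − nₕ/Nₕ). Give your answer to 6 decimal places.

N = 5256; Wₕ = Nₕ/N.
shift A: (2942/5256)²·2.40²/158·(1 − 158/2942) = 0.010808529
shift B: (2314/5256)²·1.85²/289·(1 − 289/2314) = 0.002008738
Sum = 0.012817267 → 0.012817.

0.012817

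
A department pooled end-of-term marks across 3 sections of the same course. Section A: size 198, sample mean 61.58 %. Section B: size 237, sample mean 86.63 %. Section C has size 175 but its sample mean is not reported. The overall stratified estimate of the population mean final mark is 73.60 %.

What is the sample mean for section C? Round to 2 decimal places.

69.55

N = 198 + 237 + 175 = 610.
Overall total = μ·N = 73.60·610 = 44896.
Subtract the known strata: 198·61.58 + 237·86.63 = 32724.15.
Remaining total for section C: 44896 − 32724.15 = 12171.85.
Divide by its size: 12171.85 / 175 = 69.5534... → 69.55.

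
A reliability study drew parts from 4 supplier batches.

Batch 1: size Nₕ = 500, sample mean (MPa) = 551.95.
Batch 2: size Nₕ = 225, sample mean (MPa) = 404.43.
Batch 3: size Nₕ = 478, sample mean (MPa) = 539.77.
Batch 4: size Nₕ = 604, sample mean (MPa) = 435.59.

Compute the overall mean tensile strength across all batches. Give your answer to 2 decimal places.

N = 1807; weights Wₕ = Nₕ/N = (0.2767, 0.1245, 0.2645, 0.3343).
x̄_st = Σ Wₕ·x̄ₕ = 0.2767·551.95 + 0.1245·404.43 + 0.2645·539.77 + 0.3343·435.59 ≈ 491.4655...
→ 491.47.

491.47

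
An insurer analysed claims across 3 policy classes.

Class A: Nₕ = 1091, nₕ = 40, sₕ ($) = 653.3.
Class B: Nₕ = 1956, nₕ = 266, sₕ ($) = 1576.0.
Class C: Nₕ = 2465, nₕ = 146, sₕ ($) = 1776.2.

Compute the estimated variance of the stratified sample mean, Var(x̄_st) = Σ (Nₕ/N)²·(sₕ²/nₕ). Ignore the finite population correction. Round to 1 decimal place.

N = 5512. Term for each stratum: Wₕ²sₕ²/nₕ.
Var(x̄_st) = 418.0194 + 1175.8450 + 4321.6173 = 5915.4817 → 5915.5.

5915.5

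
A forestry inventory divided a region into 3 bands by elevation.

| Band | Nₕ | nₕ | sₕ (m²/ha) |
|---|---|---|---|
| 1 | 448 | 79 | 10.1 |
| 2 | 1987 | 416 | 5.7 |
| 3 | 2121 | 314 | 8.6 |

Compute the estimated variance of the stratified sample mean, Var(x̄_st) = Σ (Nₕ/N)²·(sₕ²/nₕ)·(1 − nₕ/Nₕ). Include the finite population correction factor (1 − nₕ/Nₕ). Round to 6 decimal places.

N = 4556; Wₕ = Nₕ/N.
band 1: (448/4556)²·10.1²/79·(1 − 79/448) = 0.010283776
band 2: (1987/4556)²·5.7²/416·(1 − 416/1987) = 0.011745270
band 3: (2121/4556)²·8.6²/314·(1 − 314/2121) = 0.043490925
Sum = 0.065519971 → 0.065520.

0.065520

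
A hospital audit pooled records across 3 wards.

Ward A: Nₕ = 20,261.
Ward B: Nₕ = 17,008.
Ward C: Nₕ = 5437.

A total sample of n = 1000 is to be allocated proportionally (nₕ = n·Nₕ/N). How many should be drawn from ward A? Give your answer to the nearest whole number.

N = 20261 + 17008 + 5437 = 42706.
n_A = 1000·20261/42706 = 474.430... → 474.

474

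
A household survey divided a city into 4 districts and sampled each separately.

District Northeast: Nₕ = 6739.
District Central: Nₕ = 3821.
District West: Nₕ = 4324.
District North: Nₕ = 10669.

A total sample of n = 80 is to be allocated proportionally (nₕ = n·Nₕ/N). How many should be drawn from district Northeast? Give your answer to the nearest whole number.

21

N = 6739 + 3821 + 4324 + 10669 = 25553.
n_Northeast = 80·6739/25553 = 21.098... → 21.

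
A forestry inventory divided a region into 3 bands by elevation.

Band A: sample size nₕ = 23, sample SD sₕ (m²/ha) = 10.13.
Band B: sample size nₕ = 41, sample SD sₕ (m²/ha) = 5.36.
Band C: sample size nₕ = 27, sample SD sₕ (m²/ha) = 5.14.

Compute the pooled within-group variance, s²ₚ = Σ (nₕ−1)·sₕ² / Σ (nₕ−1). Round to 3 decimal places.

Degrees of freedom: 22 + 40 + 26 = 88.
Σ(nₕ−1)sₕ² = 22·102.6169 + 40·28.7296 + 26·26.4196 = 4093.6654.
s²ₚ = 4093.6654 / 88 = 46.51893... → 46.519.

46.519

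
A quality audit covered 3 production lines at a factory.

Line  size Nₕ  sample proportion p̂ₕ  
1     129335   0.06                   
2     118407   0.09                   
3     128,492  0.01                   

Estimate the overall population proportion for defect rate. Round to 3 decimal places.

Wₕ = Nₕ/N with N = 376234: 0.3438, 0.3147, 0.3415.
p̂_st = 0.3438·0.06 + 0.3147·0.09 + 0.3415·0.01 ≈ 0.05237... → 0.052.

0.052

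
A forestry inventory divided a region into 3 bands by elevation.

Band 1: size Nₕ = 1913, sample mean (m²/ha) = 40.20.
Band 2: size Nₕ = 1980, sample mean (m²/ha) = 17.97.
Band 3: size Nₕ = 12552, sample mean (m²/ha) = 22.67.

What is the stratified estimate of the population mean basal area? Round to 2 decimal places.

N = 1913 + 1980 + 12552 = 16445.
The stratified mean weights each stratum mean by its population share Nₕ/N.
Σ Nₕx̄ₕ = 1913·40.20 + 1980·17.97 + 12552·22.67 = 76902.6 + 35580.6 + 284553.84 = 397037.04.
Divide by N: 397037.04 / 16445 = 24.1433... → 24.14.

24.14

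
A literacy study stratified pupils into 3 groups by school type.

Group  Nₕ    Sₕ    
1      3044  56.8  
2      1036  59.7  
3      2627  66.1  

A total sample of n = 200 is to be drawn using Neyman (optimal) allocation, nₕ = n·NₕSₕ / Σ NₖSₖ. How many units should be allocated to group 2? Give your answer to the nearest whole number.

Σ NₕSₕ = 3044·56.8 + 1036·59.7 + 2627·66.1 = 408393.1.
Share for 2: 61849.2/408393.1 = 0.15145.
n_2 = 200 × 0.15145 = 30.289... → 30.

30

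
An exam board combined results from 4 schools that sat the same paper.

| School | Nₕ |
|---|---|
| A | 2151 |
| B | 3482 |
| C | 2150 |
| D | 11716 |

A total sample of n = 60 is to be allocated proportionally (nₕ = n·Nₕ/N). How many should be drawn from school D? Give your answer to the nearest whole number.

36

N = 2151 + 3482 + 2150 + 11716 = 19499.
n_D = 60·11716/19499 = 36.051... → 36.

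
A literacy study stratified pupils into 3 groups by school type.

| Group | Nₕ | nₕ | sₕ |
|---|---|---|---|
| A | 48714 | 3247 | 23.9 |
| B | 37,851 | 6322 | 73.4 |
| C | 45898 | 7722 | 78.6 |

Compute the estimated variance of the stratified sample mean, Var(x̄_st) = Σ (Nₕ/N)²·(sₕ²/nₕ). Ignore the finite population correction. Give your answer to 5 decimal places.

N = 132463; Wₕ = Nₕ/N.
group A: (48714/132463)²·23.9²/3247 = 0.02379205
group B: (37851/132463)²·73.4²/6322 = 0.06958300
group C: (45898/132463)²·78.6²/7722 = 0.09605360
Sum = 0.18942866 → 0.18943.

0.18943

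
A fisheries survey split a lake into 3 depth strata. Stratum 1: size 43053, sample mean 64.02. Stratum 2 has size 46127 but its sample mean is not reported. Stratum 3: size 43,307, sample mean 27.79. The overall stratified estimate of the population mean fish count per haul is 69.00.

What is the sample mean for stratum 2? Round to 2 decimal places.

Σ Nₕx̄ₕ = N·μ, so 46127·x̄_2 = 132487·69.00 − (43053·64.02 + 43307·27.79).
= 9141603 − 3959754.59 = 5181848.41.
x̄_2 = 5181848.41 / 46127 = 112.3387... → 112.34.

112.34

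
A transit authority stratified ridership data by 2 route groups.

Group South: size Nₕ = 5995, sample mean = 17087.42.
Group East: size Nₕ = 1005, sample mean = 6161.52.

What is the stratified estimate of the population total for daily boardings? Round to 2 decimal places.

South: 5995·17087.42 = 102439082.9
East: 1005·6161.52 = 6192327.6
τ̂ = Σ Nₕx̄ₕ = 108631410.50.

108631410.50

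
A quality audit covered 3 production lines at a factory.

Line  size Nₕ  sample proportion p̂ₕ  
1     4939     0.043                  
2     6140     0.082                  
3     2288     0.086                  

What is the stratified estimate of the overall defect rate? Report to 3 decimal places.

0.068

Wₕ = Nₕ/N with N = 13367: 0.3695, 0.4593, 0.1712.
p̂_st = 0.3695·0.043 + 0.4593·0.082 + 0.1712·0.086 ≈ 0.06827... → 0.068.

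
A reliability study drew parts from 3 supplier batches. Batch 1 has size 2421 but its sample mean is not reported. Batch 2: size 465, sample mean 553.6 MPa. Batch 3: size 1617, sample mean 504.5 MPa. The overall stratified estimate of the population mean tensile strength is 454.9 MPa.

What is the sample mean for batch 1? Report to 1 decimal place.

Σ Nₕx̄ₕ = N·μ, so 2421·x̄_1 = 4503·454.9 − (465·553.6 + 1617·504.5).
= 2048414.7 − 1073200.5 = 975214.2.
x̄_1 = 975214.2 / 2421 = 402.815... → 402.8.

402.8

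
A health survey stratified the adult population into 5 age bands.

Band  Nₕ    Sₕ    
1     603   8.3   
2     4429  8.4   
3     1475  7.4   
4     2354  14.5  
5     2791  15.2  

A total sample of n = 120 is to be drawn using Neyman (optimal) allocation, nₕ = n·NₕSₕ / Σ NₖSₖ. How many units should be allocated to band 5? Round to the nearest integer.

Σ NₕSₕ = 603·8.3 + 4429·8.4 + 1475·7.4 + 2354·14.5 + 2791·15.2 = 129679.7.
Share for 5: 42423.2/129679.7 = 0.32714.
n_5 = 120 × 0.32714 = 39.257... → 39.

39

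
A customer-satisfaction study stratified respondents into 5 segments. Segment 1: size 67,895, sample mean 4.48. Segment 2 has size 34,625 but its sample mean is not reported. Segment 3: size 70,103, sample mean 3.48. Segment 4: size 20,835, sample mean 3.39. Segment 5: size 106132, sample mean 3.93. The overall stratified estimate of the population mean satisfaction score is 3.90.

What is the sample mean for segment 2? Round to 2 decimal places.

Σ Nₕx̄ₕ = N·μ, so 34625·x̄_2 = 299590·3.90 − (67895·4.48 + 70103·3.48 + 20835·3.39 + 106132·3.93).
= 1168401 − 1035857.45 = 132543.55.
x̄_2 = 132543.55 / 34625 = 3.8280... → 3.83.

3.83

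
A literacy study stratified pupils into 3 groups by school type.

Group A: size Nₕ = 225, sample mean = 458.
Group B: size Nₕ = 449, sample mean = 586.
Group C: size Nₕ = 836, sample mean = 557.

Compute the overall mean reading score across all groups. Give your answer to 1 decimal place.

550.9

N = 225 + 449 + 836 = 1510.
The stratified mean weights each stratum mean by its population share Nₕ/N.
Σ Nₕx̄ₕ = 225·458 + 449·586 + 836·557 = 103050 + 263114 + 465652 = 831816.
Divide by N: 831816 / 1510 = 550.872... → 550.9.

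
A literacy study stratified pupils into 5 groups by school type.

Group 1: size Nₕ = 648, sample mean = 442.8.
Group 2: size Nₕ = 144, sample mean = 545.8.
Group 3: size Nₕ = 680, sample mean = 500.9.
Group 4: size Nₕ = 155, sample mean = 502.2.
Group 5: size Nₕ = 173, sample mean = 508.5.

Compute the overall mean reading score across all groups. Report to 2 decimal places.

N = 648 + 144 + 680 + 155 + 173 = 1800.
Weight each subgroup mean by Nₕ/N and sum.
Σ Nₕx̄ₕ = 648·442.8 + 144·545.8 + 680·500.9 + 155·502.2 + 173·508.5 = 286934.4 + 78595.2 + 340612 + 77841 + 87970.5 = 871953.1.
Divide by N: 871953.1 / 1800 = 484.4184... → 484.42.

484.42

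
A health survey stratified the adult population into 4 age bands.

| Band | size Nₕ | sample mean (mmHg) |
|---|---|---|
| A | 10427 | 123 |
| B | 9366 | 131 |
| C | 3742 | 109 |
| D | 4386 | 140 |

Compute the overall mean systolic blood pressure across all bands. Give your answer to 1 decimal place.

126.5

x̄_st = (Σ Nₕx̄ₕ) / (Σ Nₕ) = (10427·123 + 9366·131 + 3742·109 + 4386·140) / 27921
= 3531385 / 27921 = 126.478... → 126.5.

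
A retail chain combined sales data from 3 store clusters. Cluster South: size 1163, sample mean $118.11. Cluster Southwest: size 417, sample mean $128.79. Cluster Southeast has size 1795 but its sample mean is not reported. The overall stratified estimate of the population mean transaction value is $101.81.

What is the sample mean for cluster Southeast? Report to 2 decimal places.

84.98

N = 1163 + 417 + 1795 = 3375.
Overall total = μ·N = 101.81·3375 = 343608.75.
Subtract the known strata: 1163·118.11 + 417·128.79 = 191067.36.
Remaining total for cluster Southeast: 343608.75 − 191067.36 = 152541.39.
Divide by its size: 152541.39 / 1795 = 84.9813... → 84.98.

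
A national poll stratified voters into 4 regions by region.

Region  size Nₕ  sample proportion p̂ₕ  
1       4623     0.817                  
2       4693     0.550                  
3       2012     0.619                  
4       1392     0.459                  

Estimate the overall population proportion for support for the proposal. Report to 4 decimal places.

Wₕ = Nₕ/N with N = 12720: 0.3634, 0.3689, 0.1582, 0.1094.
p̂_st = 0.3634·0.817 + 0.3689·0.550 + 0.1582·0.619 + 0.1094·0.459 ≈ 0.647995... → 0.6480.

0.6480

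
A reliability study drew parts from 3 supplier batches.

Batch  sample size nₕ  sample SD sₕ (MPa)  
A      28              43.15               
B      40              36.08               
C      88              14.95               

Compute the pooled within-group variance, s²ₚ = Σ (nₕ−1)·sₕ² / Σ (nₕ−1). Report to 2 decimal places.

787.49

Degrees of freedom: 27 + 39 + 87 = 153.
Σ(nₕ−1)sₕ² = 27·1861.9225 + 39·1301.7664 + 87·223.5025 = 120485.5146.
s²ₚ = 120485.5146 / 153 = 787.4870... → 787.49.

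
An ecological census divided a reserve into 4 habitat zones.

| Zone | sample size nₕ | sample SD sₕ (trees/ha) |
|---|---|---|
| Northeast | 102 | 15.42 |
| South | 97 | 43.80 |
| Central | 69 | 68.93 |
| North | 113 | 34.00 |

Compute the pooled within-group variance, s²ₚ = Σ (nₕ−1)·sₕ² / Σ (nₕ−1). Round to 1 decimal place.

Degrees of freedom: 101 + 96 + 68 + 112 = 377.
Σ(nₕ−1)sₕ² = 101·237.7764 + 96·1918.44 + 68·4751.3449 + 112·1156 = 660749.1096.
s²ₚ = 660749.1096 / 377 = 1752.650... → 1752.7.

1752.7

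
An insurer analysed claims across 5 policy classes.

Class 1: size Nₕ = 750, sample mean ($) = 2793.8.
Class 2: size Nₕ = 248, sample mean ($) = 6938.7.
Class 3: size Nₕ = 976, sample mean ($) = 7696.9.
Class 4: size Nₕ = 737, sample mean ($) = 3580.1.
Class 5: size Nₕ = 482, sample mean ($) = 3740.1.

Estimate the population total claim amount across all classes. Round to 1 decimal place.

1: 750·2793.8 = 2095350
2: 248·6938.7 = 1720797.6
3: 976·7696.9 = 7512174.4
4: 737·3580.1 = 2638533.7
5: 482·3740.1 = 1802728.2
τ̂ = Σ Nₕx̄ₕ = 15769583.9.

15769583.9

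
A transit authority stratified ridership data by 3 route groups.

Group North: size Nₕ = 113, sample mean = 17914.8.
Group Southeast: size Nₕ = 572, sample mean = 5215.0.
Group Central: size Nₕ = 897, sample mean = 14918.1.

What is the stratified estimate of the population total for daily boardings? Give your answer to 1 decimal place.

Population total = Σ Nₕ·x̄ₕ (each stratum's size times its mean).
113·17914.8 + 572·5215.0 + 897·14918.1 = 2024372.4 + 2982980 + 13381535.7 = 18388888.1.

18388888.1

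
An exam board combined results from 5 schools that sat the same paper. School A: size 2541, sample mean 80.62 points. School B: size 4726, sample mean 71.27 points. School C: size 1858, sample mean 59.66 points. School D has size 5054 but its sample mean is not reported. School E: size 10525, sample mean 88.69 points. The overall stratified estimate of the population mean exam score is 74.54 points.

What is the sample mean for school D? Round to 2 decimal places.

50.54

Σ Nₕx̄ₕ = N·μ, so 5054·x̄_D = 24704·74.54 − (2541·80.62 + 4726·71.27 + 1858·59.66 + 10525·88.69).
= 1841436.16 − 1585987.97 = 255448.19.
x̄_D = 255448.19 / 5054 = 50.5438... → 50.54.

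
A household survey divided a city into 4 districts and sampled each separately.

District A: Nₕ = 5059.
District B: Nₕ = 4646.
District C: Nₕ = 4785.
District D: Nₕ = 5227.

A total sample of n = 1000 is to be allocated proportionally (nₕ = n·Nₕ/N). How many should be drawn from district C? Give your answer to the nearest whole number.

243

N = 5059 + 4646 + 4785 + 5227 = 19717.
n_C = 1000·4785/19717 = 242.684... → 243.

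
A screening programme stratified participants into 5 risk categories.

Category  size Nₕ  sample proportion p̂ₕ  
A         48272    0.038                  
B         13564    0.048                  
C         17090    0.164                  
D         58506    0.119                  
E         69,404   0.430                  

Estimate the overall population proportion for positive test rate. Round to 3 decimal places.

0.204

N = 48272 + 13564 + 17090 + 58506 + 69404 = 206836.
Overall proportion = Σ (Nₕ/N)·p̂ₕ.
Σ Nₕp̂ₕ = 1834.336 + 651.072 + 2802.76 + 6962.214 + 29843.72 = 42094.102.
42094.102 / 206836 = 0.20351... → 0.204.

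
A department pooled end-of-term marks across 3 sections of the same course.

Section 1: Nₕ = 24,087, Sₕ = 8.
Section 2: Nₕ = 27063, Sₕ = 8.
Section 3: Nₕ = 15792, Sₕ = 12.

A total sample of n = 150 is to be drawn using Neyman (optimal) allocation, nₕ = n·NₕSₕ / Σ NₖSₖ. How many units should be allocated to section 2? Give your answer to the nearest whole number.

54

Σ NₕSₕ = 24087·8 + 27063·8 + 15792·12 = 598704.
Share for 2: 216504/598704 = 0.36162.
n_2 = 150 × 0.36162 = 54.243... → 54.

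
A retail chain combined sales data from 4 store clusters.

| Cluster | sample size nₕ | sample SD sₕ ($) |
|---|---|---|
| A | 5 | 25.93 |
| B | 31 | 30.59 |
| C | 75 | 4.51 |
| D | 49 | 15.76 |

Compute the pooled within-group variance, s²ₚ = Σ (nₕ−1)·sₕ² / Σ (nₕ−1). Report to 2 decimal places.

283.26

Degrees of freedom: 4 + 30 + 74 + 48 = 156.
Σ(nₕ−1)sₕ² = 4·672.3649 + 30·935.7481 + 74·20.3401 + 48·248.3776 = 44189.1948.
s²ₚ = 44189.1948 / 156 = 283.2641... → 283.26.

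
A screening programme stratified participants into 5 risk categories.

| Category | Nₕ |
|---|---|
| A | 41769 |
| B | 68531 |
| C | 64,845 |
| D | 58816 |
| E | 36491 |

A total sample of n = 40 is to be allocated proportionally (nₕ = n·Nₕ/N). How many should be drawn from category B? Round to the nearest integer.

10

Share of category B = 68531/270452 = 0.25339.
Allocate 40 × 0.25339 = 10.136... → 10.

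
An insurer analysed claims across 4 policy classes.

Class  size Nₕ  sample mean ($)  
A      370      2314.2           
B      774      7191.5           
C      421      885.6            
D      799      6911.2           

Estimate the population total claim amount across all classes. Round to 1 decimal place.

Estimate total by summing Nₕ·x̄ₕ over strata.
370·2314.2 + 774·7191.5 + 421·885.6 + 799·6911.2 = 856254 + 5566221 + 372837.6 + 5522048.8 = 12317361.4.

12317361.4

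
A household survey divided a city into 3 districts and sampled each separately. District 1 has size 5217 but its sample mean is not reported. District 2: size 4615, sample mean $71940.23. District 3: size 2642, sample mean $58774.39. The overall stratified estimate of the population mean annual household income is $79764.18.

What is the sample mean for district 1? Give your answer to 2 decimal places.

Σ Nₕx̄ₕ = N·μ, so 5217·x̄_1 = 12474·79764.18 − (4615·71940.23 + 2642·58774.39).
= 994978381.32 − 487286099.83 = 507692281.49.
x̄_1 = 507692281.49 / 5217 = 97314.9859... → 97314.99.

97314.99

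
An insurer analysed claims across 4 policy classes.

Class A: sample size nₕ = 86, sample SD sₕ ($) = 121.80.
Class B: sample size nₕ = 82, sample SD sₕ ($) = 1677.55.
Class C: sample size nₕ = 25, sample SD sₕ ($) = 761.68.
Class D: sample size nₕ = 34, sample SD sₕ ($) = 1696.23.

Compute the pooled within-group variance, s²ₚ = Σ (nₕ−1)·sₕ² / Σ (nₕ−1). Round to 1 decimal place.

1516055.2

A: (86−1)·121.80² = 85·14835.24 = 1260995.4
B: (82−1)·1677.55² = 81·2814174.0025 = 227948094.2025
C: (25−1)·761.68² = 24·580156.4224 = 13923754.1376
D: (34−1)·1696.23² = 33·2877196.2129 = 94947475.0257
Numerator = 338080318.7658; denominator = Σ(nₕ−1) = 223.
s²ₚ = 338080318.7658/223 = 1516055.241... → 1516055.2.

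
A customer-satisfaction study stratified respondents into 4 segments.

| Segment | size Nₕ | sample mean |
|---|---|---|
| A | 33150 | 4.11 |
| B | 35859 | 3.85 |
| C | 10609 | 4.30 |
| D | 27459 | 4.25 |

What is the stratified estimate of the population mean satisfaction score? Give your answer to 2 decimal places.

N = 33150 + 35859 + 10609 + 27459 = 107077.
Weight each subgroup mean by Nₕ/N and sum.
Σ Nₕx̄ₕ = 33150·4.11 + 35859·3.85 + 10609·4.30 + 27459·4.25 = 136246.5 + 138057.15 + 45618.7 + 116700.75 = 436623.1.
Divide by N: 436623.1 / 107077 = 4.0777... → 4.08.

4.08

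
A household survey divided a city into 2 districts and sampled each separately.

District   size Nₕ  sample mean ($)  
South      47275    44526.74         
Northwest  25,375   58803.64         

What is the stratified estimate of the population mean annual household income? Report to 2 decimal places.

x̄_st = (Σ Nₕx̄ₕ) / (Σ Nₕ) = (47275·44526.74 + 25375·58803.64) / 72650
= 3597143998.5 / 72650 = 49513.3379... → 49513.34.

49513.34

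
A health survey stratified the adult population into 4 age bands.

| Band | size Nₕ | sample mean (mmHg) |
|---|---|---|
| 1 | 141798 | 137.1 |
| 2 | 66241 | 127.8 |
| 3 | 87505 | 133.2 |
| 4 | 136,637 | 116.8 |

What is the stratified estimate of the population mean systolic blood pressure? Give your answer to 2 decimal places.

128.47

x̄_st = (Σ Nₕx̄ₕ) / (Σ Nₕ) = (141798·137.1 + 66241·127.8 + 87505·133.2 + 136637·116.8) / 432181
= 55520973.2 / 432181 = 128.4669... → 128.47.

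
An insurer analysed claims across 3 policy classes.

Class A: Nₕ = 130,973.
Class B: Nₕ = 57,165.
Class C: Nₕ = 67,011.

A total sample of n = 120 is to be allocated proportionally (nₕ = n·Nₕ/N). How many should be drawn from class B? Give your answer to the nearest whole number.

N = 130973 + 57165 + 67011 = 255149.
n_B = 120·57165/255149 = 26.885... → 27.

27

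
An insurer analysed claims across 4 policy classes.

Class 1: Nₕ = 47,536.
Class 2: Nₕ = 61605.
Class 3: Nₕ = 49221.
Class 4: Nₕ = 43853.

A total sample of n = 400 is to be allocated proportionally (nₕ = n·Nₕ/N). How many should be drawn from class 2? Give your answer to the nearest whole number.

Share of class 2 = 61605/202215 = 0.30465.
Allocate 400 × 0.30465 = 121.860... → 122.

122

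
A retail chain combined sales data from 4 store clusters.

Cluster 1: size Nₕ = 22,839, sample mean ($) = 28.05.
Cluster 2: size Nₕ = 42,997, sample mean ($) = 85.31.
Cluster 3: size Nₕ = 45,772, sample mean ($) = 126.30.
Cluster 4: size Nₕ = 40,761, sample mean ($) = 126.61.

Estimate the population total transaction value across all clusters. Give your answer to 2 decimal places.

15250461.83

1: 22839·28.05 = 640633.95
2: 42997·85.31 = 3668074.07
3: 45772·126.30 = 5781003.6
4: 40761·126.61 = 5160750.21
τ̂ = Σ Nₕx̄ₕ = 15250461.83.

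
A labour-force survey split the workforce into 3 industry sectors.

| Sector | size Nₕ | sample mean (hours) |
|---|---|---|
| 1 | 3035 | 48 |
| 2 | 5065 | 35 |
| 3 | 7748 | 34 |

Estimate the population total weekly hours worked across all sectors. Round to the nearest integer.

Population total = Σ Nₕ·x̄ₕ (each stratum's size times its mean).
3035·48 + 5065·35 + 7748·34 = 145680 + 177275 + 263432 = 586387.

586387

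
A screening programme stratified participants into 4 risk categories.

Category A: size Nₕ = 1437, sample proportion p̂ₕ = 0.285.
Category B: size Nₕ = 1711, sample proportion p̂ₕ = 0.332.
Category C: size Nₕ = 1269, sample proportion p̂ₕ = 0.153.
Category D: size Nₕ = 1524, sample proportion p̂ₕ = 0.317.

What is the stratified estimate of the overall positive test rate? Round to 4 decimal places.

0.2785

N = 1437 + 1711 + 1269 + 1524 = 5941.
Overall proportion = Σ (Nₕ/N)·p̂ₕ.
Σ Nₕp̂ₕ = 409.545 + 568.052 + 194.157 + 483.108 = 1654.862.
1654.862 / 5941 = 0.278549... → 0.2785.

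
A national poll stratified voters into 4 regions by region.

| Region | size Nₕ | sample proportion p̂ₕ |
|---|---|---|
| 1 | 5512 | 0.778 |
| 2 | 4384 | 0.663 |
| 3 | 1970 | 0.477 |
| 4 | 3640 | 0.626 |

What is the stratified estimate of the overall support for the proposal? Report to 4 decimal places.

N = 5512 + 4384 + 1970 + 3640 = 15506.
Overall proportion = Σ (Nₕ/N)·p̂ₕ.
Σ Nₕp̂ₕ = 4288.336 + 2906.592 + 939.69 + 2278.64 = 10413.258.
10413.258 / 15506 = 0.671563... → 0.6716.

0.6716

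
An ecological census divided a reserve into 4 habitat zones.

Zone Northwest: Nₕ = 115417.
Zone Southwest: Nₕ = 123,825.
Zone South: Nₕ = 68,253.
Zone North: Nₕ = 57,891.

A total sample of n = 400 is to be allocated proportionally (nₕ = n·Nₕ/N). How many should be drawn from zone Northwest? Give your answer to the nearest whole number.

126

Share of zone Northwest = 115417/365386 = 0.31588.
Allocate 400 × 0.31588 = 126.351... → 126.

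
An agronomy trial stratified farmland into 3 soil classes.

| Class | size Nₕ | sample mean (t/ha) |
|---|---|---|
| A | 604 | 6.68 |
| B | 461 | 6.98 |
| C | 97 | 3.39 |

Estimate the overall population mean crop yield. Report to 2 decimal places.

N = 1162; weights Wₕ = Nₕ/N = (0.5198, 0.3967, 0.0835).
x̄_st = Σ Wₕ·x̄ₕ = 0.5198·6.68 + 0.3967·6.98 + 0.0835·3.39 ≈ 6.5244...
→ 6.52.

6.52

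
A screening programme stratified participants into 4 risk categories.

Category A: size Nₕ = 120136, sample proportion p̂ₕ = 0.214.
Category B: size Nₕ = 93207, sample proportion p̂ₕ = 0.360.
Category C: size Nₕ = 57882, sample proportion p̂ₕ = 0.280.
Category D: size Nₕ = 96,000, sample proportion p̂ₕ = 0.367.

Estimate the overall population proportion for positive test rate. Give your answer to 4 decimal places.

0.3015

Wₕ = Nₕ/N with N = 367225: 0.3271, 0.2538, 0.1576, 0.2614.
p̂_st = 0.3271·0.214 + 0.2538·0.360 + 0.1576·0.280 + 0.2614·0.367 ≈ 0.301457... → 0.3015.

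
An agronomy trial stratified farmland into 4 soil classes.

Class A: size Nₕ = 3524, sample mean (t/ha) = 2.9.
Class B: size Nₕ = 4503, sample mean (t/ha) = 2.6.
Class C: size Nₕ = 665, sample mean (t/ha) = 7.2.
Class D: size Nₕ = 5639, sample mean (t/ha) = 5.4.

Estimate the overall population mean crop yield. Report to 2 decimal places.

N = 3524 + 4503 + 665 + 5639 = 14331.
Overall mean = Σ (Nₕ/N)·x̄ₕ — weight by population share, not a simple average.
Σ Nₕx̄ₕ = 3524·2.9 + 4503·2.6 + 665·7.2 + 5639·5.4 = 10219.6 + 11707.8 + 4788 + 30450.6 = 57166.
Divide by N: 57166 / 14331 = 3.9890... → 3.99.

3.99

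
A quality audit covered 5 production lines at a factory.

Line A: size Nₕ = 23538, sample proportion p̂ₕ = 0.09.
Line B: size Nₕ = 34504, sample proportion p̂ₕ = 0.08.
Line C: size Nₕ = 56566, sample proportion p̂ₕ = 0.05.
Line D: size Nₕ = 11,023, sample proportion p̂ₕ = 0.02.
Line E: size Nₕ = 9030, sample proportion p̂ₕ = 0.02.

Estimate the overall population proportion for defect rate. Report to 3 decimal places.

N = 23538 + 34504 + 56566 + 11023 + 9030 = 134661.
Overall proportion = Σ (Nₕ/N)·p̂ₕ.
Σ Nₕp̂ₕ = 2118.42 + 2760.32 + 2828.3 + 220.46 + 180.6 = 8108.1.
8108.1 / 134661 = 0.06021... → 0.060.

0.060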